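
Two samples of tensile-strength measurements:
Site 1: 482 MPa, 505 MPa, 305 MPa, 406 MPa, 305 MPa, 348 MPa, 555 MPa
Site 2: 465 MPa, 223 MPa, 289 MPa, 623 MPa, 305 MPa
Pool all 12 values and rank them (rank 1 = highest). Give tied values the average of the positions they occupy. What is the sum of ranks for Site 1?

40

Sorted (descending): 623, 555, 505, 482, 465, 406, 348, 305, 305, 305, 289, 223
The 3 values of 305 occupy positions 8–10 → average rank 9.
Site 1 values → pooled ranks: 482→4, 505→3, 305→9, 406→6, 305→9, 348→7, 555→2
Rank sum = 4 + 3 + 9 + 6 + 9 + 7 + 2 = 40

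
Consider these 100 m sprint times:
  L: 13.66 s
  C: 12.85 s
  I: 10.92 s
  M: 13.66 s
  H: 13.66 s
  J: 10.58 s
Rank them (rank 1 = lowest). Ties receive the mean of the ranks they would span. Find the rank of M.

Sorted (ascending): 10.58, 10.92, 12.85, 13.66, 13.66, 13.66
The 3 values of 13.66 occupy positions 4–6 → average rank 5.
M has value 13.66 s → rank 5.

5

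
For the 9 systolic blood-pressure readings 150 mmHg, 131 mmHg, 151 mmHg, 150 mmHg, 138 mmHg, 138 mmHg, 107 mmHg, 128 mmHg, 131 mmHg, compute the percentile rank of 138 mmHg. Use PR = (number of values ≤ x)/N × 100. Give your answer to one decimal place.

N = 9.
Strictly below 138: 4. Equal to 138: 2.
PR = 6/9 × 100 = 66.7

66.7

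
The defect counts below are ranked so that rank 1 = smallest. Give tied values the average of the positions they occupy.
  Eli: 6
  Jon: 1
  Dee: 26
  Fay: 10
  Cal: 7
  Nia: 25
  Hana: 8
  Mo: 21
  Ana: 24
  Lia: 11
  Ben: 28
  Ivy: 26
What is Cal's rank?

Sorted (ascending): 1, 6, 7, 8, 10, 11, 21, 24, 25, 26, 26, 28
The 2 values of 26 occupy positions 10–11 → average rank (10+11)/2 = 10.5.
Cal has value 7 → rank 3.

3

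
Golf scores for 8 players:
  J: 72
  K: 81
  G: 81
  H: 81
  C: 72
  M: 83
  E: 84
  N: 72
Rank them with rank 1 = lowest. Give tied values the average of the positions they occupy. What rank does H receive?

Sorted (ascending): 72, 72, 72, 81, 81, 81, 83, 84
The 3 values of 72 occupy positions 1–3 → average rank 2.
The 3 values of 81 occupy positions 4–6 → average rank 5.
H has value 81 → rank 5.

5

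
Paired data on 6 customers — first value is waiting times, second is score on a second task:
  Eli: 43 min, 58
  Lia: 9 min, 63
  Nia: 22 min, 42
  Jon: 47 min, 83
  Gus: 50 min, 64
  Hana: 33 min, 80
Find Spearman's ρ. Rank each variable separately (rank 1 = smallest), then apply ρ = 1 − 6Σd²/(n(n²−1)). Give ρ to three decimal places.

Ranks of variable 1: 4, 1, 2, 5, 6, 3
Ranks of variable 2: 2, 3, 1, 6, 4, 5
d = r₁ − r₂: 2, -2, 1, -1, 2, -2
d²: 4, 4, 1, 1, 4, 4; Σd² = 18
ρ = 1 − 6·18/(6·35) = 1 − 108/210 = 0.486

0.486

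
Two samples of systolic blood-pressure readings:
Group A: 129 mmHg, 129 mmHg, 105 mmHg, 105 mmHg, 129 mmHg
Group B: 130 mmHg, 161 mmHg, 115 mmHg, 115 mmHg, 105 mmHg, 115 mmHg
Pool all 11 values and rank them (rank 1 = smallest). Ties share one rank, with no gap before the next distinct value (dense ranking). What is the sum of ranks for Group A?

Sorted (ascending): 105, 105, 105, 115, 115, 115, 129, 129, 129, 130, 161
The 3 values of 105 share dense rank 1.
The 3 values of 115 share dense rank 2.
The 3 values of 129 share dense rank 3.
Remaining distinct values take the next consecutive integers.
Group A values → pooled ranks: 129→3, 129→3, 105→1, 105→1, 129→3
Rank sum = 3 + 3 + 1 + 1 + 3 = 11

11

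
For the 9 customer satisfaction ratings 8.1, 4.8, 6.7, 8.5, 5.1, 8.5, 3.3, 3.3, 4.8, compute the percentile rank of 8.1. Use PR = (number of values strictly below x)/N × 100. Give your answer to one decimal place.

66.7

N = 9.
Strictly below 8.1: 6. Equal to 8.1: 1.
PR = 6/9 × 100 = 66.7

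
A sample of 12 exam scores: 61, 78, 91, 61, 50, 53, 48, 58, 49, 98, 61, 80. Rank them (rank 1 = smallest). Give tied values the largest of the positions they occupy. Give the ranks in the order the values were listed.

8, 9, 11, 8, 3, 4, 1, 5, 2, 12, 8, 10

Sorted (ascending): 48, 49, 50, 53, 58, 61, 61, 61, 78, 80, 91, 98
The 3 values of 61 occupy positions 6–8 → each gets rank 8.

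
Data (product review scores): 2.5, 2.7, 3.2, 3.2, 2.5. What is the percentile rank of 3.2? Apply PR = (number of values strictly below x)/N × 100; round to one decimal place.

N = 5.
Strictly below 3.2: 3. Equal to 3.2: 2.
PR = 3/5 × 100 = 60.0

60.0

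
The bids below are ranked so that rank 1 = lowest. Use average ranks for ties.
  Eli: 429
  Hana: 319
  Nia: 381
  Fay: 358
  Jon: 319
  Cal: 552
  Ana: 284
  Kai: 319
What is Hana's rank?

Sorted (ascending): 284, 319, 319, 319, 358, 381, 429, 552
The 3 values of 319 occupy positions 2–4 → average rank 3.
Hana has value 319 → rank 3.

3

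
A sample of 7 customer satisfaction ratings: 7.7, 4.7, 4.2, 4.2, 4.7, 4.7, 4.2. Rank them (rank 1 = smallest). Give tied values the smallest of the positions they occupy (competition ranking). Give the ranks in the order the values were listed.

7, 4, 1, 1, 4, 4, 1

Sorted (ascending): 4.2, 4.2, 4.2, 4.7, 4.7, 4.7, 7.7
The 3 values of 4.2 occupy positions 1–3 → each gets rank 1.
The 3 values of 4.7 occupy positions 4–6 → each gets rank 4.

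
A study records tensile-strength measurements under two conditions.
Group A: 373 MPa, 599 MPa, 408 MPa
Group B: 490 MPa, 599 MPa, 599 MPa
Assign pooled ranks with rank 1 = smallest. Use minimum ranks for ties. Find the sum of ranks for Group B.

11

Sorted (ascending): 373, 408, 490, 599, 599, 599
The 3 values of 599 occupy positions 4–6 → each gets rank 4.
Group B values → pooled ranks: 490→3, 599→4, 599→4
Rank sum = 3 + 4 + 4 = 11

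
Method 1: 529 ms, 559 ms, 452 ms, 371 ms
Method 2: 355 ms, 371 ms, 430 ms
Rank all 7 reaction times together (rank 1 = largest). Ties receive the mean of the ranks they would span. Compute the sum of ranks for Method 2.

Sorted (descending): 559, 529, 452, 430, 371, 371, 355
The 2 values of 371 occupy positions 5–6 → average rank (5+6)/2 = 5.5.
Method 2 values → pooled ranks: 355→7, 371→5.5, 430→4
Rank sum = 7 + 5.5 + 4 = 16.5

16.5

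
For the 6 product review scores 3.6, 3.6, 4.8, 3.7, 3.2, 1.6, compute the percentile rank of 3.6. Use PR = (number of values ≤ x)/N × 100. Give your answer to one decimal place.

66.7

N = 6.
Strictly below 3.6: 2. Equal to 3.6: 2.
PR = 4/6 × 100 = 66.7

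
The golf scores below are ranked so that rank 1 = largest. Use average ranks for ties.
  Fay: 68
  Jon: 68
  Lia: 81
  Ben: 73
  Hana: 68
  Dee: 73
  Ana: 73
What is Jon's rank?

Sorted (descending): 81, 73, 73, 73, 68, 68, 68
The 3 values of 73 occupy positions 2–4 → average rank 3.
The 3 values of 68 occupy positions 5–7 → average rank 6.
Jon has value 68 → rank 6.

6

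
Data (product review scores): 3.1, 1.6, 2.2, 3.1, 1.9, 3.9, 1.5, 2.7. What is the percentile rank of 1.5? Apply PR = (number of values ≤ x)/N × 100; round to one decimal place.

N = 8.
Strictly below 1.5: 0. Equal to 1.5: 1.
PR = 1/8 × 100 = 12.5

12.5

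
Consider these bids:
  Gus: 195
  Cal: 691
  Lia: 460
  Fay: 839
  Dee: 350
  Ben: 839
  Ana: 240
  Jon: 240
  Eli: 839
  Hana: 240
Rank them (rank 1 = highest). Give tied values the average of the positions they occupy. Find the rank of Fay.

2

Sorted (descending): 839, 839, 839, 691, 460, 350, 240, 240, 240, 195
The 3 values of 839 occupy positions 1–3 → average rank 2.
The 3 values of 240 occupy positions 7–9 → average rank 8.
Fay has value 839 → rank 2.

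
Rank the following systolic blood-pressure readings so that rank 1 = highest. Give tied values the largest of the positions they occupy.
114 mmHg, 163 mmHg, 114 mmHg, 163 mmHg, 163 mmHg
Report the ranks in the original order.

Sorted (descending): 163, 163, 163, 114, 114
The 3 values of 163 occupy positions 1–3 → each gets rank 3.
The 2 values of 114 occupy positions 4–5 → each gets rank 5.

5, 3, 5, 3, 3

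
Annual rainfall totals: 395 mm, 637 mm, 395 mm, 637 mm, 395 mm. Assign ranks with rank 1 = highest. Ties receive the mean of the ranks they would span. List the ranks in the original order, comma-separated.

4, 1.5, 4, 1.5, 4

Sorted (descending): 637, 637, 395, 395, 395
The 2 values of 637 occupy positions 1–2 → average rank (1+2)/2 = 1.5.
The 3 values of 395 occupy positions 3–5 → average rank 4.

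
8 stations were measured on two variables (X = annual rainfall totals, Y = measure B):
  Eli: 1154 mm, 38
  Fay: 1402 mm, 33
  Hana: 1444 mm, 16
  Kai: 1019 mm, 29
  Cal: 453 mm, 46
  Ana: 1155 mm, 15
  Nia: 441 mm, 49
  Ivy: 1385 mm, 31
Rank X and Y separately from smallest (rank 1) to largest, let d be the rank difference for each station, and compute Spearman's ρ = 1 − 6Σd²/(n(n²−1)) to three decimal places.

-0.643

Ranks of variable 1: 4, 7, 8, 3, 2, 5, 1, 6
Ranks of variable 2: 6, 5, 2, 3, 7, 1, 8, 4
d = r₁ − r₂: -2, 2, 6, 0, -5, 4, -7, 2
d²: 4, 4, 36, 0, 25, 16, 49, 4; Σd² = 138
ρ = 1 − 6·138/(8·63) = 1 − 828/504 = -0.643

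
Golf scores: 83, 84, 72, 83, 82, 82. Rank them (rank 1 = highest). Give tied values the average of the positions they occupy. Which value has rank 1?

84

Sorted (descending): 84, 83, 83, 82, 82, 72
The 2 values of 83 occupy positions 2–3 → average rank (2+3)/2 = 2.5.
The 2 values of 82 occupy positions 4–5 → average rank (4+5)/2 = 4.5.
Rank 1 → value 84.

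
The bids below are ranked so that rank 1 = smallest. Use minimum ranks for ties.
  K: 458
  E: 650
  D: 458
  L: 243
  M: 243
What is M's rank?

Sorted (ascending): 243, 243, 458, 458, 650
The 2 values of 243 occupy positions 1–2 → each gets rank 1.
The 2 values of 458 occupy positions 3–4 → each gets rank 3.
M has value 243 → rank 1.

1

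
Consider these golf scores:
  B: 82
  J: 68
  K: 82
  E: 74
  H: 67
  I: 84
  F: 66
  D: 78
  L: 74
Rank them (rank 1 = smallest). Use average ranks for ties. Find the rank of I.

9

Sorted (ascending): 66, 67, 68, 74, 74, 78, 82, 82, 84
The 2 values of 74 occupy positions 4–5 → average rank (4+5)/2 = 4.5.
The 2 values of 82 occupy positions 7–8 → average rank (7+8)/2 = 7.5.
I has value 84 → rank 9.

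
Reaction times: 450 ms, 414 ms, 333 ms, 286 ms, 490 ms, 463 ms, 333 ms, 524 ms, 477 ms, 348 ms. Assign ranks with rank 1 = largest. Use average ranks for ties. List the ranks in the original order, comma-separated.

5, 6, 8.5, 10, 2, 4, 8.5, 1, 3, 7

Sorted (descending): 524, 490, 477, 463, 450, 414, 348, 333, 333, 286
The 2 values of 333 occupy positions 8–9 → average rank (8+9)/2 = 8.5.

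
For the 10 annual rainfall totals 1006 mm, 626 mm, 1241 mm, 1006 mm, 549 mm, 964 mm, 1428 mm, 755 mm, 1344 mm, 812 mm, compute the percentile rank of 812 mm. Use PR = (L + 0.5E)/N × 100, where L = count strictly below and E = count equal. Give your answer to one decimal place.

N = 10.
Strictly below 812: 3. Equal to 812: 1.
PR = (3 + 0.5·1)/10 × 100 = 35.0

35.0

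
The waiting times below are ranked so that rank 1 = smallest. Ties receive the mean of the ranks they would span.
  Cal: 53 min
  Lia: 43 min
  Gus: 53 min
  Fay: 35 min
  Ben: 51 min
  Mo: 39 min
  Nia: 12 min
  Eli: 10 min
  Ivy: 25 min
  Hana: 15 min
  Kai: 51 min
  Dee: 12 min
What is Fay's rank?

6

Sorted (ascending): 10, 12, 12, 15, 25, 35, 39, 43, 51, 51, 53, 53
The 2 values of 12 occupy positions 2–3 → average rank (2+3)/2 = 2.5.
The 2 values of 51 occupy positions 9–10 → average rank (9+10)/2 = 9.5.
The 2 values of 53 occupy positions 11–12 → average rank (11+12)/2 = 11.5.
Fay has value 35 min → rank 6.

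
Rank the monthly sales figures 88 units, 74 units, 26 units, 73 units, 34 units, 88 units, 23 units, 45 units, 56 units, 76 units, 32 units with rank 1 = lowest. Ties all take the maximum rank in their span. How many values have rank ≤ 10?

Sorted (ascending): 23, 26, 32, 34, 45, 56, 73, 74, 76, 88, 88
The 2 values of 88 occupy positions 10–11 → each gets rank 11.
Ranks ≤ 10: {1, 2, 3, 4, 5, 6, 7, 8, 9} → 9 values.

9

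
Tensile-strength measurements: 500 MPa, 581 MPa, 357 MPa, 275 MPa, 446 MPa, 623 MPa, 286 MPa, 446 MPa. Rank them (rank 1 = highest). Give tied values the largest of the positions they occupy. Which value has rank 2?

Sorted (descending): 623, 581, 500, 446, 446, 357, 286, 275
The 2 values of 446 occupy positions 4–5 → each gets rank 5.
Rank 2 → value 581.

581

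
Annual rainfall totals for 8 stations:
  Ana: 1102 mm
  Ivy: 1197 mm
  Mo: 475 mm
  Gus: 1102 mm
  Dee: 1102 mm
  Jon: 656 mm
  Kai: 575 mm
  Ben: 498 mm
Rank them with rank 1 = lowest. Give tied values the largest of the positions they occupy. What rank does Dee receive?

7

Sorted (ascending): 475, 498, 575, 656, 1102, 1102, 1102, 1197
The 3 values of 1102 occupy positions 5–7 → each gets rank 7.
Dee has value 1102 mm → rank 7.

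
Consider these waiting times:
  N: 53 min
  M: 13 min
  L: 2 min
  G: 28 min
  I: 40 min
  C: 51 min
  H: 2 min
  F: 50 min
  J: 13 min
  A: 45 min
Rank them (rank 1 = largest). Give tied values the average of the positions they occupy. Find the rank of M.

Sorted (descending): 53, 51, 50, 45, 40, 28, 13, 13, 2, 2
The 2 values of 13 occupy positions 7–8 → average rank (7+8)/2 = 7.5.
The 2 values of 2 occupy positions 9–10 → average rank (9+10)/2 = 9.5.
M has value 13 min → rank 7.5.

7.5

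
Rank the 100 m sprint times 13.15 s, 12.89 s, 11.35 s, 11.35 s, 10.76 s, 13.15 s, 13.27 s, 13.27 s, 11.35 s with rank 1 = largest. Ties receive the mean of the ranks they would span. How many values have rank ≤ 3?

2

Sorted (descending): 13.27, 13.27, 13.15, 13.15, 12.89, 11.35, 11.35, 11.35, 10.76
The 2 values of 13.27 occupy positions 1–2 → average rank (1+2)/2 = 1.5.
The 2 values of 13.15 occupy positions 3–4 → average rank (3+4)/2 = 3.5.
The 3 values of 11.35 occupy positions 6–8 → average rank 7.
Ranks ≤ 3: {1.5, 1.5} → 2 values.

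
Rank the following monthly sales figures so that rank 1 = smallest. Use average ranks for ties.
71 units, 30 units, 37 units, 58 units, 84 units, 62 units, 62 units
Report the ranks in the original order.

6, 1, 2, 3, 7, 4.5, 4.5

Sorted (ascending): 30, 37, 58, 62, 62, 71, 84
The 2 values of 62 occupy positions 4–5 → average rank (4+5)/2 = 4.5.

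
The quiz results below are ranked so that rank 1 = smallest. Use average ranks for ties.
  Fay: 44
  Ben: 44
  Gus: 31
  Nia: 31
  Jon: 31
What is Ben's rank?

Sorted (ascending): 31, 31, 31, 44, 44
The 3 values of 31 occupy positions 1–3 → average rank 2.
The 2 values of 44 occupy positions 4–5 → average rank (4+5)/2 = 4.5.
Ben has value 44 → rank 4.5.

4.5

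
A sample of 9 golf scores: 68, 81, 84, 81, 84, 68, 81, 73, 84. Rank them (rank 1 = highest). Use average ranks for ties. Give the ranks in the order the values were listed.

8.5, 5, 2, 5, 2, 8.5, 5, 7, 2

Sorted (descending): 84, 84, 84, 81, 81, 81, 73, 68, 68
The 3 values of 84 occupy positions 1–3 → average rank 2.
The 3 values of 81 occupy positions 4–6 → average rank 5.
The 2 values of 68 occupy positions 8–9 → average rank (8+9)/2 = 8.5.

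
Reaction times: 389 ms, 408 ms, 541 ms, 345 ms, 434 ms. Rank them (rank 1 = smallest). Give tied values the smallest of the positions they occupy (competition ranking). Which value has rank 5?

541

Sorted (ascending): 345, 389, 408, 434, 541
No ties — each value takes its position as its rank.
Rank 5 → value 541.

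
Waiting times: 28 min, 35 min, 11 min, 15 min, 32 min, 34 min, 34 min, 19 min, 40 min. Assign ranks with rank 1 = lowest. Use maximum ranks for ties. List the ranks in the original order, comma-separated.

4, 8, 1, 2, 5, 7, 7, 3, 9

Sorted (ascending): 11, 15, 19, 28, 32, 34, 34, 35, 40
The 2 values of 34 occupy positions 6–7 → each gets rank 7.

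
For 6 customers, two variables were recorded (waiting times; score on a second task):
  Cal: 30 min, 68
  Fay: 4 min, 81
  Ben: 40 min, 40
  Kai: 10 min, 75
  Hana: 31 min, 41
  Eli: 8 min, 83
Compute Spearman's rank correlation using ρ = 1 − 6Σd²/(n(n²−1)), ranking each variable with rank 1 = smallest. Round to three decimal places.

-0.943

Ranks of variable 1: 4, 1, 6, 3, 5, 2
Ranks of variable 2: 3, 5, 1, 4, 2, 6
d = r₁ − r₂: 1, -4, 5, -1, 3, -4
d²: 1, 16, 25, 1, 9, 16; Σd² = 68
ρ = 1 − 6·68/(6·35) = 1 − 408/210 = -0.943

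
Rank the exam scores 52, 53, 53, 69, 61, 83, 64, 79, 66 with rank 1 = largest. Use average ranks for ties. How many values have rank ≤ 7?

Sorted (descending): 83, 79, 69, 66, 64, 61, 53, 53, 52
The 2 values of 53 occupy positions 7–8 → average rank (7+8)/2 = 7.5.
Ranks ≤ 7: {1, 2, 3, 4, 5, 6} → 6 values.

6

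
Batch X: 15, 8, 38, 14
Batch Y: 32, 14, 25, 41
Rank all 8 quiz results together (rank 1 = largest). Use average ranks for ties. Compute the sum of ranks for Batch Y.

14.5

Sorted (descending): 41, 38, 32, 25, 15, 14, 14, 8
The 2 values of 14 occupy positions 6–7 → average rank (6+7)/2 = 6.5.
Batch Y values → pooled ranks: 32→3, 14→6.5, 25→4, 41→1
Rank sum = 3 + 6.5 + 4 + 1 = 14.5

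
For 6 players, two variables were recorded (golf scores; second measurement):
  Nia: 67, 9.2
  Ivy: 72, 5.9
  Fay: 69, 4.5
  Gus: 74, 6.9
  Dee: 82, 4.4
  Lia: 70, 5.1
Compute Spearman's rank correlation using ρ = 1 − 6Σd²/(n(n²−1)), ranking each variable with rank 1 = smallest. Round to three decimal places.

Ranks of variable 1: 1, 4, 2, 5, 6, 3
Ranks of variable 2: 6, 4, 2, 5, 1, 3
d = r₁ − r₂: -5, 0, 0, 0, 5, 0
d²: 25, 0, 0, 0, 25, 0; Σd² = 50
ρ = 1 − 6·50/(6·35) = 1 − 300/210 = -0.429

-0.429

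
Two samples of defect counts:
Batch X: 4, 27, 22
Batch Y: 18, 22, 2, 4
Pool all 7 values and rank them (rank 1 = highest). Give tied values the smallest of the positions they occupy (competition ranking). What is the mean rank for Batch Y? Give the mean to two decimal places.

Sorted (descending): 27, 22, 22, 18, 4, 4, 2
The 2 values of 22 occupy positions 2–3 → each gets rank 2.
The 2 values of 4 occupy positions 5–6 → each gets rank 5.
Batch Y values → pooled ranks: 18→4, 22→2, 2→7, 4→5
Mean rank = (4 + 2 + 7 + 5) / 4 = 4.50

4.50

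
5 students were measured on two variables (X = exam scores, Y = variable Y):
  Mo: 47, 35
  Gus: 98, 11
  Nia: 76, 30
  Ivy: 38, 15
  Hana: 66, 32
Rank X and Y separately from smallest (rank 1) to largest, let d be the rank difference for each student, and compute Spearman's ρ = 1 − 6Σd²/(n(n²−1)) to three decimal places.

Ranks of variable 1: 2, 5, 4, 1, 3
Ranks of variable 2: 5, 1, 3, 2, 4
d = r₁ − r₂: -3, 4, 1, -1, -1
d²: 9, 16, 1, 1, 1; Σd² = 28
ρ = 1 − 6·28/(5·24) = 1 − 168/120 = -0.400

-0.400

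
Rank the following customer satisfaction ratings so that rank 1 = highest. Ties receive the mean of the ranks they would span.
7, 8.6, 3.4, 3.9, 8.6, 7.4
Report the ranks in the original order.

Sorted (descending): 8.6, 8.6, 7.4, 7, 3.9, 3.4
The 2 values of 8.6 occupy positions 1–2 → average rank (1+2)/2 = 1.5.

4, 1.5, 6, 5, 1.5, 3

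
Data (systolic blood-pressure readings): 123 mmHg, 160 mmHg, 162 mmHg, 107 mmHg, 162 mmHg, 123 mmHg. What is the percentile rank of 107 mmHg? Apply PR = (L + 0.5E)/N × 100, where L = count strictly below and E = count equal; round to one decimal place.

8.3

N = 6.
Strictly below 107: 0. Equal to 107: 1.
PR = (0 + 0.5·1)/6 × 100 = 8.3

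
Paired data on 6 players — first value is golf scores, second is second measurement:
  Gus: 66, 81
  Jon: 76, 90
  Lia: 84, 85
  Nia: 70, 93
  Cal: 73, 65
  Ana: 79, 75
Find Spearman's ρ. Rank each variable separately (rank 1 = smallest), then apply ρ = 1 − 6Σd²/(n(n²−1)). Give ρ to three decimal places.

Ranks of variable 1: 1, 4, 6, 2, 3, 5
Ranks of variable 2: 3, 5, 4, 6, 1, 2
d = r₁ − r₂: -2, -1, 2, -4, 2, 3
d²: 4, 1, 4, 16, 4, 9; Σd² = 38
ρ = 1 − 6·38/(6·35) = 1 − 228/210 = -0.086

-0.086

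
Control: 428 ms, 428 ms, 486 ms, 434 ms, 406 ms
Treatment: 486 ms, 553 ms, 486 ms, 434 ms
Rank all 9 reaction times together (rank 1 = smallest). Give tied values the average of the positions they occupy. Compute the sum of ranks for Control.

Sorted (ascending): 406, 428, 428, 434, 434, 486, 486, 486, 553
The 2 values of 428 occupy positions 2–3 → average rank (2+3)/2 = 2.5.
The 2 values of 434 occupy positions 4–5 → average rank (4+5)/2 = 4.5.
The 3 values of 486 occupy positions 6–8 → average rank 7.
Control values → pooled ranks: 428→2.5, 428→2.5, 486→7, 434→4.5, 406→1
Rank sum = 2.5 + 2.5 + 7 + 4.5 + 1 = 17.5

17.5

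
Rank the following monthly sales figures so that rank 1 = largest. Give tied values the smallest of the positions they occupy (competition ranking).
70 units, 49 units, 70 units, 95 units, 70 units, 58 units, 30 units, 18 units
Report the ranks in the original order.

2, 6, 2, 1, 2, 5, 7, 8

Sorted (descending): 95, 70, 70, 70, 58, 49, 30, 18
The 3 values of 70 occupy positions 2–4 → each gets rank 2.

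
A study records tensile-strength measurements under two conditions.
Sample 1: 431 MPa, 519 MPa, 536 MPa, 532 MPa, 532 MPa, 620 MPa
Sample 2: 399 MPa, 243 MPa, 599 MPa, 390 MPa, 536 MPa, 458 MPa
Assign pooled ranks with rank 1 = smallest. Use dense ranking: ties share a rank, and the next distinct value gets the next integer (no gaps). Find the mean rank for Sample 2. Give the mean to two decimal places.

4.67

Sorted (ascending): 243, 390, 399, 431, 458, 519, 532, 532, 536, 536, 599, 620
The 2 values of 532 share dense rank 7.
The 2 values of 536 share dense rank 8.
Remaining distinct values take the next consecutive integers.
Sample 2 values → pooled ranks: 399→3, 243→1, 599→9, 390→2, 536→8, 458→5
Mean rank = (3 + 1 + 9 + 2 + 8 + 5) / 6 = 4.67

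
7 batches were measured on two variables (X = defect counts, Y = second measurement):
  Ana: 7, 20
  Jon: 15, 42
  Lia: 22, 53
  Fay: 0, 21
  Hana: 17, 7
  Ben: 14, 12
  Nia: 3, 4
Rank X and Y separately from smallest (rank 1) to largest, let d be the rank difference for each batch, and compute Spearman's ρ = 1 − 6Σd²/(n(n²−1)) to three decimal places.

0.357

Ranks of variable 1: 3, 5, 7, 1, 6, 4, 2
Ranks of variable 2: 4, 6, 7, 5, 2, 3, 1
d = r₁ − r₂: -1, -1, 0, -4, 4, 1, 1
d²: 1, 1, 0, 16, 16, 1, 1; Σd² = 36
ρ = 1 − 6·36/(7·48) = 1 − 216/336 = 0.357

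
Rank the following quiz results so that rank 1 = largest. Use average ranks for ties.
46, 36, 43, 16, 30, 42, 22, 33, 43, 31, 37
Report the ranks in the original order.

Sorted (descending): 46, 43, 43, 42, 37, 36, 33, 31, 30, 22, 16
The 2 values of 43 occupy positions 2–3 → average rank (2+3)/2 = 2.5.

1, 6, 2.5, 11, 9, 4, 10, 7, 2.5, 8, 5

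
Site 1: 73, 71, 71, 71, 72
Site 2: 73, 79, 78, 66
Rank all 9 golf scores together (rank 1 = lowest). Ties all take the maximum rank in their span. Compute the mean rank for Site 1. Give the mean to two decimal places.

4.80

Sorted (ascending): 66, 71, 71, 71, 72, 73, 73, 78, 79
The 3 values of 71 occupy positions 2–4 → each gets rank 4.
The 2 values of 73 occupy positions 6–7 → each gets rank 7.
Site 1 values → pooled ranks: 73→7, 71→4, 71→4, 71→4, 72→5
Mean rank = (7 + 4 + 4 + 4 + 5) / 5 = 4.80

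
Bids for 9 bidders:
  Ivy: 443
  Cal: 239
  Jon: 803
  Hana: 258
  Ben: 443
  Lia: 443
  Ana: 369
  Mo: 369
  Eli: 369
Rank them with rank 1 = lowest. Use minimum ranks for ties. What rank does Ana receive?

3

Sorted (ascending): 239, 258, 369, 369, 369, 443, 443, 443, 803
The 3 values of 369 occupy positions 3–5 → each gets rank 3.
The 3 values of 443 occupy positions 6–8 → each gets rank 6.
Ana has value 369 → rank 3.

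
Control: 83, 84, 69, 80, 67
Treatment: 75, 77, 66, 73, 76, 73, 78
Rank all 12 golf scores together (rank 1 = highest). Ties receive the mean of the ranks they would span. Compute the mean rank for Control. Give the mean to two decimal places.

Sorted (descending): 84, 83, 80, 78, 77, 76, 75, 73, 73, 69, 67, 66
The 2 values of 73 occupy positions 8–9 → average rank (8+9)/2 = 8.5.
Control values → pooled ranks: 83→2, 84→1, 69→10, 80→3, 67→11
Mean rank = (2 + 1 + 10 + 3 + 11) / 5 = 5.40

5.40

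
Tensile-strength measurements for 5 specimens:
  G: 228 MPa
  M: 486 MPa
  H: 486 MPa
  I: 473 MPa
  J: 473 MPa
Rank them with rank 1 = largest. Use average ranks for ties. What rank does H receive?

Sorted (descending): 486, 486, 473, 473, 228
The 2 values of 486 occupy positions 1–2 → average rank (1+2)/2 = 1.5.
The 2 values of 473 occupy positions 3–4 → average rank (3+4)/2 = 3.5.
H has value 486 MPa → rank 1.5.

1.5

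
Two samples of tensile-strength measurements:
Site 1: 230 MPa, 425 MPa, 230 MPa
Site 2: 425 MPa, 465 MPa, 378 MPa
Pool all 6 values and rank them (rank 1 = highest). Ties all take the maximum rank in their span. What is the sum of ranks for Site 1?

15

Sorted (descending): 465, 425, 425, 378, 230, 230
The 2 values of 425 occupy positions 2–3 → each gets rank 3.
The 2 values of 230 occupy positions 5–6 → each gets rank 6.
Site 1 values → pooled ranks: 230→6, 425→3, 230→6
Rank sum = 6 + 3 + 6 = 15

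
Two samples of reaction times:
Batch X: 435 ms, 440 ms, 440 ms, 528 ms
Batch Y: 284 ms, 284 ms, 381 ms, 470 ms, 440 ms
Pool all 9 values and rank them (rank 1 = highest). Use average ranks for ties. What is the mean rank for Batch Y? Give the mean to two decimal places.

6.00

Sorted (descending): 528, 470, 440, 440, 440, 435, 381, 284, 284
The 3 values of 440 occupy positions 3–5 → average rank 4.
The 2 values of 284 occupy positions 8–9 → average rank (8+9)/2 = 8.5.
Batch Y values → pooled ranks: 284→8.5, 284→8.5, 381→7, 470→2, 440→4
Mean rank = (8.5 + 8.5 + 7 + 2 + 4) / 5 = 6.00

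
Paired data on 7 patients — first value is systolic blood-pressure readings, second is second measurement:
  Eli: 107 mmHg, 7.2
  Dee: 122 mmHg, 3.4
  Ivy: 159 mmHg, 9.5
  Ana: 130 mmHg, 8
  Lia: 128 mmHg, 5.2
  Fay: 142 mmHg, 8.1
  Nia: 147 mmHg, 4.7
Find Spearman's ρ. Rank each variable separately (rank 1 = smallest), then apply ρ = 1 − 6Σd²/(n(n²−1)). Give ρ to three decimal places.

0.500

Ranks of variable 1: 1, 2, 7, 4, 3, 5, 6
Ranks of variable 2: 4, 1, 7, 5, 3, 6, 2
d = r₁ − r₂: -3, 1, 0, -1, 0, -1, 4
d²: 9, 1, 0, 1, 0, 1, 16; Σd² = 28
ρ = 1 − 6·28/(7·48) = 1 − 168/336 = 0.500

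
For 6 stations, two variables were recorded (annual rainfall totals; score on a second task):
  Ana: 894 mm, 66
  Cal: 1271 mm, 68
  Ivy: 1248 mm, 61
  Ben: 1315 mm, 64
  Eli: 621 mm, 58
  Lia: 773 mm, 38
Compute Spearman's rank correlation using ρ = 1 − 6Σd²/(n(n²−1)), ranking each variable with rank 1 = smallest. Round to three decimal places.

Ranks of variable 1: 3, 5, 4, 6, 1, 2
Ranks of variable 2: 5, 6, 3, 4, 2, 1
d = r₁ − r₂: -2, -1, 1, 2, -1, 1
d²: 4, 1, 1, 4, 1, 1; Σd² = 12
ρ = 1 − 6·12/(6·35) = 1 − 72/210 = 0.657

0.657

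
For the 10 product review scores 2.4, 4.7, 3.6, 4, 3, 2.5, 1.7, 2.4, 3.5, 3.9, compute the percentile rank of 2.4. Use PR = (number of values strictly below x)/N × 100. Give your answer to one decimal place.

N = 10.
Strictly below 2.4: 1. Equal to 2.4: 2.
PR = 1/10 × 100 = 10.0

10.0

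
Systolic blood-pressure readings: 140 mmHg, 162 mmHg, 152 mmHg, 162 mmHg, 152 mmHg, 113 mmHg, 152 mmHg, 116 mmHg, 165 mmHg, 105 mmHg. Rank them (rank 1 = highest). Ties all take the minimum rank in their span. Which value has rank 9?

113

Sorted (descending): 165, 162, 162, 152, 152, 152, 140, 116, 113, 105
The 2 values of 162 occupy positions 2–3 → each gets rank 2.
The 3 values of 152 occupy positions 4–6 → each gets rank 4.
Rank 9 → value 113.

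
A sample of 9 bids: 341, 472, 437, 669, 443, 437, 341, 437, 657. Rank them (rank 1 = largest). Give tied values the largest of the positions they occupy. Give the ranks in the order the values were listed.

Sorted (descending): 669, 657, 472, 443, 437, 437, 437, 341, 341
The 3 values of 437 occupy positions 5–7 → each gets rank 7.
The 2 values of 341 occupy positions 8–9 → each gets rank 9.

9, 3, 7, 1, 4, 7, 9, 7, 2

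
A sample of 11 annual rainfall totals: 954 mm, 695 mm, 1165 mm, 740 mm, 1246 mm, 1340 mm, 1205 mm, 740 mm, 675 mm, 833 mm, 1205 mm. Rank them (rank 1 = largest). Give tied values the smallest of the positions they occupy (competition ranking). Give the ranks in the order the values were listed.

6, 10, 5, 8, 2, 1, 3, 8, 11, 7, 3

Sorted (descending): 1340, 1246, 1205, 1205, 1165, 954, 833, 740, 740, 695, 675
The 2 values of 1205 occupy positions 3–4 → each gets rank 3.
The 2 values of 740 occupy positions 8–9 → each gets rank 8.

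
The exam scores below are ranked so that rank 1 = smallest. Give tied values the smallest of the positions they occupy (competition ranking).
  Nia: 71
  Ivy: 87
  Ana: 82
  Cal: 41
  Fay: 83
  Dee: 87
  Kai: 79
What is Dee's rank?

Sorted (ascending): 41, 71, 79, 82, 83, 87, 87
The 2 values of 87 occupy positions 6–7 → each gets rank 6.
Dee has value 87 → rank 6.

6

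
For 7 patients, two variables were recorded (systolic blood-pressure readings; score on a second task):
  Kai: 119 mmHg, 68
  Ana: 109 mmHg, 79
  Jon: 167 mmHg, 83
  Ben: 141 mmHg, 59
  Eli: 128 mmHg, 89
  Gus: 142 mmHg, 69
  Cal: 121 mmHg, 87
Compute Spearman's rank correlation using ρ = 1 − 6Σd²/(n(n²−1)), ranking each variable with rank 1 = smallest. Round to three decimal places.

0.000

Ranks of variable 1: 2, 1, 7, 5, 4, 6, 3
Ranks of variable 2: 2, 4, 5, 1, 7, 3, 6
d = r₁ − r₂: 0, -3, 2, 4, -3, 3, -3
d²: 0, 9, 4, 16, 9, 9, 9; Σd² = 56
ρ = 1 − 6·56/(7·48) = 1 − 336/336 = 0.000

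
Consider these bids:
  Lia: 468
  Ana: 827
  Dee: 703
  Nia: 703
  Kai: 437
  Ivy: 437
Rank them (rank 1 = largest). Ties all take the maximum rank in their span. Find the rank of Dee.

3

Sorted (descending): 827, 703, 703, 468, 437, 437
The 2 values of 703 occupy positions 2–3 → each gets rank 3.
The 2 values of 437 occupy positions 5–6 → each gets rank 6.
Dee has value 703 → rank 3.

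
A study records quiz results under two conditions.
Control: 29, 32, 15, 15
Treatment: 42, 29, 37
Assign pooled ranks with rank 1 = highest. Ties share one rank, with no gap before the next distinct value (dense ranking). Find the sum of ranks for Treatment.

7

Sorted (descending): 42, 37, 32, 29, 29, 15, 15
The 2 values of 29 share dense rank 4.
The 2 values of 15 share dense rank 5.
Remaining distinct values take the next consecutive integers.
Treatment values → pooled ranks: 42→1, 29→4, 37→2
Rank sum = 1 + 4 + 2 = 7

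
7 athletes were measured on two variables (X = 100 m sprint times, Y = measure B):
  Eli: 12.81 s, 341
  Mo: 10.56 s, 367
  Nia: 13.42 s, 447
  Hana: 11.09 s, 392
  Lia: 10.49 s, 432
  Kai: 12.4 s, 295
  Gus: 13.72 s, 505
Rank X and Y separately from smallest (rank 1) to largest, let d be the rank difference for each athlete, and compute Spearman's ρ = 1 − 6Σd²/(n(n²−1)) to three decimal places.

0.357

Ranks of variable 1: 5, 2, 6, 3, 1, 4, 7
Ranks of variable 2: 2, 3, 6, 4, 5, 1, 7
d = r₁ − r₂: 3, -1, 0, -1, -4, 3, 0
d²: 9, 1, 0, 1, 16, 9, 0; Σd² = 36
ρ = 1 − 6·36/(7·48) = 1 − 216/336 = 0.357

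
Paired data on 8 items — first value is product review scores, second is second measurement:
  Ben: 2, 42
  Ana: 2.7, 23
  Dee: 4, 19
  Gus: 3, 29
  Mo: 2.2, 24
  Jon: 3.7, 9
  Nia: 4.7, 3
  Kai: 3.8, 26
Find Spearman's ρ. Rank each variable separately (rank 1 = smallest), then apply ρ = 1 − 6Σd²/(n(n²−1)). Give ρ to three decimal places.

-0.690

Ranks of variable 1: 1, 3, 7, 4, 2, 5, 8, 6
Ranks of variable 2: 8, 4, 3, 7, 5, 2, 1, 6
d = r₁ − r₂: -7, -1, 4, -3, -3, 3, 7, 0
d²: 49, 1, 16, 9, 9, 9, 49, 0; Σd² = 142
ρ = 1 − 6·142/(8·63) = 1 − 852/504 = -0.690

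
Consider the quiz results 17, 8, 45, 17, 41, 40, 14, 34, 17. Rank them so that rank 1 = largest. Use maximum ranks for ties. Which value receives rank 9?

8

Sorted (descending): 45, 41, 40, 34, 17, 17, 17, 14, 8
The 3 values of 17 occupy positions 5–7 → each gets rank 7.
Rank 9 → value 8.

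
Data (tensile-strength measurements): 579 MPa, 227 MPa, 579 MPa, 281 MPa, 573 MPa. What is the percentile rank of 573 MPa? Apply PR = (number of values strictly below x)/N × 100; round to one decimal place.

N = 5.
Strictly below 573: 2. Equal to 573: 1.
PR = 2/5 × 100 = 40.0

40.0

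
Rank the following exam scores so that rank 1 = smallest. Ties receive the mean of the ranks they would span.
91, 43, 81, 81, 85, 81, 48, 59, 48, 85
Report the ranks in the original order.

10, 1, 6, 6, 8.5, 6, 2.5, 4, 2.5, 8.5

Sorted (ascending): 43, 48, 48, 59, 81, 81, 81, 85, 85, 91
The 2 values of 48 occupy positions 2–3 → average rank (2+3)/2 = 2.5.
The 3 values of 81 occupy positions 5–7 → average rank 6.
The 2 values of 85 occupy positions 8–9 → average rank (8+9)/2 = 8.5.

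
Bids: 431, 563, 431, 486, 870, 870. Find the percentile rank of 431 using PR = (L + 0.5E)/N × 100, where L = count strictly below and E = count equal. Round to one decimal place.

16.7

N = 6.
Strictly below 431: 0. Equal to 431: 2.
PR = (0 + 0.5·2)/6 × 100 = 16.7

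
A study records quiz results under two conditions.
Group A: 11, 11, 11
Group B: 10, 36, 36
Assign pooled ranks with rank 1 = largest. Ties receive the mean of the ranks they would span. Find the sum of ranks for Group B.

Sorted (descending): 36, 36, 11, 11, 11, 10
The 2 values of 36 occupy positions 1–2 → average rank (1+2)/2 = 1.5.
The 3 values of 11 occupy positions 3–5 → average rank 4.
Group B values → pooled ranks: 10→6, 36→1.5, 36→1.5
Rank sum = 6 + 1.5 + 1.5 = 9

9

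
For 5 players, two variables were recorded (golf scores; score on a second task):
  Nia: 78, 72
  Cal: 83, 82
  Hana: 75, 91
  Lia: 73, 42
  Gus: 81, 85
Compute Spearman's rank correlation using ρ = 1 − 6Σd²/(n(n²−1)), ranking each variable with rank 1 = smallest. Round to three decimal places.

Ranks of variable 1: 3, 5, 2, 1, 4
Ranks of variable 2: 2, 3, 5, 1, 4
d = r₁ − r₂: 1, 2, -3, 0, 0
d²: 1, 4, 9, 0, 0; Σd² = 14
ρ = 1 − 6·14/(5·24) = 1 − 84/120 = 0.300

0.300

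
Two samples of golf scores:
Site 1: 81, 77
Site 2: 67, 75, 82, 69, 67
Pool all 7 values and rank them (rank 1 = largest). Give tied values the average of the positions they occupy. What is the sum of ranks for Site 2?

23

Sorted (descending): 82, 81, 77, 75, 69, 67, 67
The 2 values of 67 occupy positions 6–7 → average rank (6+7)/2 = 6.5.
Site 2 values → pooled ranks: 67→6.5, 75→4, 82→1, 69→5, 67→6.5
Rank sum = 6.5 + 4 + 1 + 5 + 6.5 = 23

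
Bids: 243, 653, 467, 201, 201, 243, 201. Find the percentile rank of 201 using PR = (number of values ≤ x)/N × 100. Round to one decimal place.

N = 7.
Strictly below 201: 0. Equal to 201: 3.
PR = 3/7 × 100 = 42.9

42.9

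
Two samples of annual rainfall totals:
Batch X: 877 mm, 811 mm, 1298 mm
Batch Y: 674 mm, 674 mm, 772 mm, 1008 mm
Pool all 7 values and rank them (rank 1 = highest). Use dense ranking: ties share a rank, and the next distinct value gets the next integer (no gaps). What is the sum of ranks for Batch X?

8

Sorted (descending): 1298, 1008, 877, 811, 772, 674, 674
The 2 values of 674 share dense rank 6.
Remaining distinct values take the next consecutive integers.
Batch X values → pooled ranks: 877→3, 811→4, 1298→1
Rank sum = 3 + 4 + 1 = 8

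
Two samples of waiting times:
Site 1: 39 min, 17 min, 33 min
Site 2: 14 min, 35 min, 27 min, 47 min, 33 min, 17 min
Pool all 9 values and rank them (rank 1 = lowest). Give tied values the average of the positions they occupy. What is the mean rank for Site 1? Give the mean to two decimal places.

5.33

Sorted (ascending): 14, 17, 17, 27, 33, 33, 35, 39, 47
The 2 values of 17 occupy positions 2–3 → average rank (2+3)/2 = 2.5.
The 2 values of 33 occupy positions 5–6 → average rank (5+6)/2 = 5.5.
Site 1 values → pooled ranks: 39→8, 17→2.5, 33→5.5
Mean rank = (8 + 2.5 + 5.5) / 3 = 5.33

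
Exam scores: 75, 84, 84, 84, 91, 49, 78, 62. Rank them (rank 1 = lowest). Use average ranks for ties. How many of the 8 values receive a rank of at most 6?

Sorted (ascending): 49, 62, 75, 78, 84, 84, 84, 91
The 3 values of 84 occupy positions 5–7 → average rank 6.
Ranks ≤ 6: {1, 2, 3, 4, 6, 6, 6} → 7 values.

7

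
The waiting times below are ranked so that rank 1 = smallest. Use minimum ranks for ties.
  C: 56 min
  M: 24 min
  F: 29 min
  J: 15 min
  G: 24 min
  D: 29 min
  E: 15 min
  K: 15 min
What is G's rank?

Sorted (ascending): 15, 15, 15, 24, 24, 29, 29, 56
The 3 values of 15 occupy positions 1–3 → each gets rank 1.
The 2 values of 24 occupy positions 4–5 → each gets rank 4.
The 2 values of 29 occupy positions 6–7 → each gets rank 6.
G has value 24 min → rank 4.

4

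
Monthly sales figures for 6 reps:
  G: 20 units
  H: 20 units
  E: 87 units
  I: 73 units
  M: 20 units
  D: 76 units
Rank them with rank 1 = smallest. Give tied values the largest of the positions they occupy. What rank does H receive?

3

Sorted (ascending): 20, 20, 20, 73, 76, 87
The 3 values of 20 occupy positions 1–3 → each gets rank 3.
H has value 20 units → rank 3.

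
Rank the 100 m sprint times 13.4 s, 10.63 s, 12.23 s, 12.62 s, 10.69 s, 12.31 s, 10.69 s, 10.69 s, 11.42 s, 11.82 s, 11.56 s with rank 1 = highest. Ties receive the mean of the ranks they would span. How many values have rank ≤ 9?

10

Sorted (descending): 13.4, 12.62, 12.31, 12.23, 11.82, 11.56, 11.42, 10.69, 10.69, 10.69, 10.63
The 3 values of 10.69 occupy positions 8–10 → average rank 9.
Ranks ≤ 9: {1, 2, 3, 4, 5, 6, 7, 9, 9, 9} → 10 values.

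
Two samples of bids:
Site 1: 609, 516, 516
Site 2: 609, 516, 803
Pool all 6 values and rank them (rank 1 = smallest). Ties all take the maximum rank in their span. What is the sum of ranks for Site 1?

Sorted (ascending): 516, 516, 516, 609, 609, 803
The 3 values of 516 occupy positions 1–3 → each gets rank 3.
The 2 values of 609 occupy positions 4–5 → each gets rank 5.
Site 1 values → pooled ranks: 609→5, 516→3, 516→3
Rank sum = 5 + 3 + 3 = 11

11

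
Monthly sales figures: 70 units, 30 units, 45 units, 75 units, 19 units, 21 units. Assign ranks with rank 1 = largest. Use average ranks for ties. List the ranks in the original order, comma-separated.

2, 4, 3, 1, 6, 5

Sorted (descending): 75, 70, 45, 30, 21, 19
No ties — each value takes its position as its rank.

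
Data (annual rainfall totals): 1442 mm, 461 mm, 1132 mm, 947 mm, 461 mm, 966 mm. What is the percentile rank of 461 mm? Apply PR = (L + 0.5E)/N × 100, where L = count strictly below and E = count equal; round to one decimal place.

N = 6.
Strictly below 461: 0. Equal to 461: 2.
PR = (0 + 0.5·2)/6 × 100 = 16.7

16.7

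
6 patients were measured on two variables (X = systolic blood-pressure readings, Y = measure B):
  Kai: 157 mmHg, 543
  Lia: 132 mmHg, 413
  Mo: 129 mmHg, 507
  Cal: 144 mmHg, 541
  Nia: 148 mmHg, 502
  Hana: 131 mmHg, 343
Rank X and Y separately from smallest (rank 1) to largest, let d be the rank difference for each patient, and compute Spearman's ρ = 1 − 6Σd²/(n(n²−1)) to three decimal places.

Ranks of variable 1: 6, 3, 1, 4, 5, 2
Ranks of variable 2: 6, 2, 4, 5, 3, 1
d = r₁ − r₂: 0, 1, -3, -1, 2, 1
d²: 0, 1, 9, 1, 4, 1; Σd² = 16
ρ = 1 − 6·16/(6·35) = 1 − 96/210 = 0.543

0.543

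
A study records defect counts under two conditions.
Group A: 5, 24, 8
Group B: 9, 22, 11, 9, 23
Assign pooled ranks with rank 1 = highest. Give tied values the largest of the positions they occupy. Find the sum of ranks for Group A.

16

Sorted (descending): 24, 23, 22, 11, 9, 9, 8, 5
The 2 values of 9 occupy positions 5–6 → each gets rank 6.
Group A values → pooled ranks: 5→8, 24→1, 8→7
Rank sum = 8 + 1 + 7 = 16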